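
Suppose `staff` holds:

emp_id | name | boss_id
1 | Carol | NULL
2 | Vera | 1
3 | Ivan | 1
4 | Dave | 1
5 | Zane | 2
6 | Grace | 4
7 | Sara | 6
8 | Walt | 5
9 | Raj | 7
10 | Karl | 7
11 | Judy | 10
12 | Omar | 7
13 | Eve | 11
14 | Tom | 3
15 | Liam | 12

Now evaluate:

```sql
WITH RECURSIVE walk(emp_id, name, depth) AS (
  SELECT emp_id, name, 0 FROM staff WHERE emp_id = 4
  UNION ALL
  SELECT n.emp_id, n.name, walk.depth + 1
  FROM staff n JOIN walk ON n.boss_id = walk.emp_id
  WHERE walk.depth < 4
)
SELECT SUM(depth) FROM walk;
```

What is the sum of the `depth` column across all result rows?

Base: emp_id=4 (Dave) at depth 0.
Iteration 1: rows with boss_id in {4} -> Grace (id 6, depth 1).
Iteration 2: rows with boss_id in {6} -> Sara (id 7, depth 2).
Iteration 3: rows with boss_id in {7} -> Raj (id 9, depth 3), Karl (id 10, depth 3), Omar (id 12, depth 3).
Iteration 4: rows with boss_id in {9,10,12} -> Judy (id 11, depth 4), Liam (id 15, depth 4).
Iteration 5: depth < 4 fails for all current rows; recursion stops.
SUM(depth) = 0 + 1 + 2 + 3 + 3 + 3 + 4 + 4 = 20.

20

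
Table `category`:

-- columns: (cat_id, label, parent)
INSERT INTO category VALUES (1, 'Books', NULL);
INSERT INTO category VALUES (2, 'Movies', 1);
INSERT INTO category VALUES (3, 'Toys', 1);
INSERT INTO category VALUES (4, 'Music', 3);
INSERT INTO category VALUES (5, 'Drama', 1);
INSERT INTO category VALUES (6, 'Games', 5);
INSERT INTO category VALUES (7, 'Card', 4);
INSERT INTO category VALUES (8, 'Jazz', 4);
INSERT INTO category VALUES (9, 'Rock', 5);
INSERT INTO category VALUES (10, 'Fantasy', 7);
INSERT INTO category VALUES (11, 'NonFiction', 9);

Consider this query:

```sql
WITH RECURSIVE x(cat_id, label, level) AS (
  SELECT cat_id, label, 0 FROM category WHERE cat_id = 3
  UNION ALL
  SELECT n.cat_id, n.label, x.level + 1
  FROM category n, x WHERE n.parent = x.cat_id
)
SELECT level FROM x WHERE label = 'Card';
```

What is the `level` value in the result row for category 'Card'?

2

Base: cat_id=3 (Toys) at level 0.
Iteration 1: rows with parent in {3} -> Music (id 4, level 1).
Iteration 2: rows with parent in {4} -> Card (id 7, level 2), Jazz (id 8, level 2).
Iteration 3: rows with parent in {7,8} -> Fantasy (id 10, level 3).
Iteration 4: no rows with parent in {10}; recursion stops.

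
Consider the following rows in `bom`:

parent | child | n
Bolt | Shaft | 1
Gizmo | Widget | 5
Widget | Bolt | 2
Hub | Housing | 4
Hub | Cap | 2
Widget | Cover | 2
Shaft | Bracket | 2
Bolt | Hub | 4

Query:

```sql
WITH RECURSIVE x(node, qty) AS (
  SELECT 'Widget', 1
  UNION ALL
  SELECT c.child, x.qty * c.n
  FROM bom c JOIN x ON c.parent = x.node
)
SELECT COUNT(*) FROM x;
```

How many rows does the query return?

8

Base: (Widget, qty=1).
Iteration 1: components of {Widget} -> Bolt = 1*2 = 2, Cover = 1*2 = 2.
Iteration 2: components of {Bolt,Cover} -> Hub = 2*4 = 8, Shaft = 2*1 = 2.
Iteration 3: components of {Hub,Shaft} -> Bracket = 2*2 = 4, Cap = 8*2 = 16, Housing = 8*4 = 32.
Iteration 4: no further components; recursion stops.
Total rows emitted: 8.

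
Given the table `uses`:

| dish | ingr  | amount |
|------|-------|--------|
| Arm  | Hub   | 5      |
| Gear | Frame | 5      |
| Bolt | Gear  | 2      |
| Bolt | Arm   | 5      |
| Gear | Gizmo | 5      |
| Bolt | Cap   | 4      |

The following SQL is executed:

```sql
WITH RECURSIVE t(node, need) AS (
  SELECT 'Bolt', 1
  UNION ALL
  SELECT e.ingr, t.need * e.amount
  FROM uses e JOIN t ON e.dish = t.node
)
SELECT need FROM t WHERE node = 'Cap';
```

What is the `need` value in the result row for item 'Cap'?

4

Base: (Bolt, need=1).
Iteration 1: components of {Bolt} -> Arm = 1*5 = 5, Cap = 1*4 = 4, Gear = 1*2 = 2.
Iteration 2: components of {Arm,Cap,Gear} -> Frame = 2*5 = 10, Gizmo = 2*5 = 10, Hub = 5*5 = 25.
Iteration 3: no further components; recursion stops.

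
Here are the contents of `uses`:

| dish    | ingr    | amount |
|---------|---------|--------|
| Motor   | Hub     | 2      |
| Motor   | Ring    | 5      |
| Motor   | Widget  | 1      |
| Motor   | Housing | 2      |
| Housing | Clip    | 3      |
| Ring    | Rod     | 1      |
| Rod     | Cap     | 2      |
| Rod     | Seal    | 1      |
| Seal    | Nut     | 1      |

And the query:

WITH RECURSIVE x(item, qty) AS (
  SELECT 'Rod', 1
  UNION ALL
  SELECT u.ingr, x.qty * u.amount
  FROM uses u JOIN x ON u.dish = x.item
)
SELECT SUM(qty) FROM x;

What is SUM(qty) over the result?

Base: (Rod, qty=1).
Iteration 1: components of {Rod} -> Cap = 1*2 = 2, Seal = 1*1 = 1.
Iteration 2: components of {Cap,Seal} -> Nut = 1*1 = 1.
Iteration 3: no further components; recursion stops.
SUM(qty) = 1 + 2 + 1 + 1 = 5.

5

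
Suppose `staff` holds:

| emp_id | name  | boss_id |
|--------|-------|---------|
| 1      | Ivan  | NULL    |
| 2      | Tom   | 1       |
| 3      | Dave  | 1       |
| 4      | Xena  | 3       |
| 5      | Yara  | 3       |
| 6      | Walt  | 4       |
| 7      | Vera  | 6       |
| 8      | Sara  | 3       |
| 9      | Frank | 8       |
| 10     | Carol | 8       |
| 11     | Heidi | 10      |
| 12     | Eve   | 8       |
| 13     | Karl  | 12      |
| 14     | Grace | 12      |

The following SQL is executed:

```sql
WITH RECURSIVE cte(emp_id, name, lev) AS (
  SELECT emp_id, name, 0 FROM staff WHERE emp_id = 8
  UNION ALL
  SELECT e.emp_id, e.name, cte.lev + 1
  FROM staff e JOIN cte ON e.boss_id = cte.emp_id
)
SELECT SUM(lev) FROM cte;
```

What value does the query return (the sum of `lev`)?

Base: emp_id=8 (Sara) at lev 0.
Iteration 1: rows with boss_id in {8} -> Frank (id 9, lev 1), Carol (id 10, lev 1), Eve (id 12, lev 1).
Iteration 2: rows with boss_id in {9,10,12} -> Heidi (id 11, lev 2), Karl (id 13, lev 2), Grace (id 14, lev 2).
Iteration 3: no rows with boss_id in {11,13,14}; recursion stops.
SUM(lev) = 0 + 1 + 1 + 1 + 2 + 2 + 2 = 9.

9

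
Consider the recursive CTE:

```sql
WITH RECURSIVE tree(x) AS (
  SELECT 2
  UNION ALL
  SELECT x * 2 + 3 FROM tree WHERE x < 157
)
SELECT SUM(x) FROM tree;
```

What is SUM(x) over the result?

Base: x=2.
Iteration 1: 2 < 157 holds -> x = 2 * 2 + 3 = 7.
Iteration 2: 7 < 157 holds -> x = 7 * 2 + 3 = 17.
Iteration 3: 17 < 157 holds -> x = 17 * 2 + 3 = 37.
Iteration 4: 37 < 157 holds -> x = 37 * 2 + 3 = 77.
Iteration 5: 77 < 157 holds -> x = 77 * 2 + 3 = 157.
Iteration 6: 157 < 157 fails; recursion stops.
SUM(x) = 2 + 7 + 17 + 37 + 77 + 157 = 297.

297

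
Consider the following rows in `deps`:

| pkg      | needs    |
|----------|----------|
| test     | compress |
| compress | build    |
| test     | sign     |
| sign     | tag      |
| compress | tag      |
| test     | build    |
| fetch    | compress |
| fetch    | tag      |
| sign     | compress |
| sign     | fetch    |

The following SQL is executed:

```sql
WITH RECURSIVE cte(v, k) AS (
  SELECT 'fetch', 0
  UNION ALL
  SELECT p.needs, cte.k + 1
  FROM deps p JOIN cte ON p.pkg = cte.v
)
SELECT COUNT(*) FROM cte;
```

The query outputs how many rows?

5

Base: (fetch, k=0).
Iteration 1: edges from {fetch} -> (compress, k=1), (tag, k=1).
Iteration 2: edges from {compress,tag} -> (build, k=2), (tag, k=2).
Iteration 3: no outgoing edges from {build,tag}; recursion stops.
Total rows emitted: 5.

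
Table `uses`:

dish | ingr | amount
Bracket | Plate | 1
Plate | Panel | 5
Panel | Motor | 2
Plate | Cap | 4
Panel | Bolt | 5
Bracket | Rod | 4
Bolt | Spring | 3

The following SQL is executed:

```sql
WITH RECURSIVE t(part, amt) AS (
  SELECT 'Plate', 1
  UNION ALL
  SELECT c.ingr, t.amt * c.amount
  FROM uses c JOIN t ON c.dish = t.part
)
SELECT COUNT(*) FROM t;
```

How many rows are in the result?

Base: (Plate, amt=1).
Iteration 1: components of {Plate} -> Cap = 1*4 = 4, Panel = 1*5 = 5.
Iteration 2: components of {Cap,Panel} -> Bolt = 5*5 = 25, Motor = 5*2 = 10.
Iteration 3: components of {Bolt,Motor} -> Spring = 25*3 = 75.
Iteration 4: no further components; recursion stops.
Total rows emitted: 6.

6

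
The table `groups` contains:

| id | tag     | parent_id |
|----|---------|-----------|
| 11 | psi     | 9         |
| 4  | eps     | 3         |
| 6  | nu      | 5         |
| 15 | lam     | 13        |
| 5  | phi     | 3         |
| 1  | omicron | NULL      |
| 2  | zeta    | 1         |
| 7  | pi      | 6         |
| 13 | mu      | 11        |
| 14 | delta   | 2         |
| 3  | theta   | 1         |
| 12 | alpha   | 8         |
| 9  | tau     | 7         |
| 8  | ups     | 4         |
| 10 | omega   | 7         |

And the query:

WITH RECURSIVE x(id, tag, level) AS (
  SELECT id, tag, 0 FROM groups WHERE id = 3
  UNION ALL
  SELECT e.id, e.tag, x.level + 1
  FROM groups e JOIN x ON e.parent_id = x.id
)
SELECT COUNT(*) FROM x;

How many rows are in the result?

12

Base: id=3 (theta) at level 0.
Iteration 1: rows with parent_id in {3} -> eps (id 4, level 1), phi (id 5, level 1).
Iteration 2: rows with parent_id in {4,5} -> nu (id 6, level 2), ups (id 8, level 2).
Iteration 3: rows with parent_id in {6,8} -> pi (id 7, level 3), alpha (id 12, level 3).
Iteration 4: rows with parent_id in {7,12} -> tau (id 9, level 4), omega (id 10, level 4).
Iteration 5: rows with parent_id in {9,10} -> psi (id 11, level 5).
Iteration 6: rows with parent_id in {11} -> mu (id 13, level 6).
Iteration 7: rows with parent_id in {13} -> lam (id 15, level 7).
Iteration 8: no rows with parent_id in {15}; recursion stops.
Total rows emitted: 12.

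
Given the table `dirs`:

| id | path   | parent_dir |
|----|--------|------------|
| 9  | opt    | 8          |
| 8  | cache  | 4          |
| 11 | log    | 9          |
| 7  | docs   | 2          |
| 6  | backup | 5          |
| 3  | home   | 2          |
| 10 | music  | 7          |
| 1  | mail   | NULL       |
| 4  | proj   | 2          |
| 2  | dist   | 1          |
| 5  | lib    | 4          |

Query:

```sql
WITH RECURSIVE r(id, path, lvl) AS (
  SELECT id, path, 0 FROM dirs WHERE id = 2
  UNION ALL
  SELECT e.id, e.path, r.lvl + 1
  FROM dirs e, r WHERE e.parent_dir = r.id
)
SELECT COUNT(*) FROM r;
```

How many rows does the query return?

10

Base: id=2 (dist) at lvl 0.
Iteration 1: rows with parent_dir in {2} -> home (id 3, lvl 1), proj (id 4, lvl 1), docs (id 7, lvl 1).
Iteration 2: rows with parent_dir in {3,4,7} -> lib (id 5, lvl 2), cache (id 8, lvl 2), music (id 10, lvl 2).
Iteration 3: rows with parent_dir in {5,8,10} -> backup (id 6, lvl 3), opt (id 9, lvl 3).
Iteration 4: rows with parent_dir in {6,9} -> log (id 11, lvl 4).
Iteration 5: no rows with parent_dir in {11}; recursion stops.
Total rows emitted: 10.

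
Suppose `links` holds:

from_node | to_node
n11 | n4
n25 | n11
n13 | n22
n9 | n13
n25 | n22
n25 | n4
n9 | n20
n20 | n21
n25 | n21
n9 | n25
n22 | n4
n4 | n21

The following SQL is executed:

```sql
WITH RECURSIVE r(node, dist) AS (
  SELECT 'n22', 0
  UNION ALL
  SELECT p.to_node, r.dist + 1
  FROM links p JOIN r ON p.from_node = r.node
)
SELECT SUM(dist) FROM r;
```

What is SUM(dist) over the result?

Base: (n22, dist=0).
Iteration 1: edges from {n22} -> (n4, dist=1).
Iteration 2: edges from {n4} -> (n21, dist=2).
Iteration 3: no outgoing edges from {n21}; recursion stops.
SUM(dist) = 0 + 1 + 2 = 3.

3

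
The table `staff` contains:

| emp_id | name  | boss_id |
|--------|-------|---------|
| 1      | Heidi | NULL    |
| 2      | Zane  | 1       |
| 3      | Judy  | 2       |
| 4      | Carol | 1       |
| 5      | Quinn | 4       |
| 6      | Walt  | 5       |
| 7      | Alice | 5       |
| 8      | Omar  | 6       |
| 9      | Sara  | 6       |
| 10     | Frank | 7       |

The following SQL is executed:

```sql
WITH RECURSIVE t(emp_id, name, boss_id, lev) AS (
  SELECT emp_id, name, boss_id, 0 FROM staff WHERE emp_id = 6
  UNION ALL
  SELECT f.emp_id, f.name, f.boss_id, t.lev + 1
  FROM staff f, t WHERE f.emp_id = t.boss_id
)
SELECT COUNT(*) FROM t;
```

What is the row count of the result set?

4

Base: emp_id=6 (Walt), boss_id=5, lev 0.
Iteration 1: join on emp_id=5 -> Quinn (id 5, boss_id=4, lev 1).
Iteration 2: join on emp_id=4 -> Carol (id 4, boss_id=1, lev 2).
Iteration 3: join on emp_id=1 -> Heidi (id 1, boss_id=NULL, lev 3).
Iteration 4: boss_id is NULL; no match; recursion stops.
Total rows emitted: 4.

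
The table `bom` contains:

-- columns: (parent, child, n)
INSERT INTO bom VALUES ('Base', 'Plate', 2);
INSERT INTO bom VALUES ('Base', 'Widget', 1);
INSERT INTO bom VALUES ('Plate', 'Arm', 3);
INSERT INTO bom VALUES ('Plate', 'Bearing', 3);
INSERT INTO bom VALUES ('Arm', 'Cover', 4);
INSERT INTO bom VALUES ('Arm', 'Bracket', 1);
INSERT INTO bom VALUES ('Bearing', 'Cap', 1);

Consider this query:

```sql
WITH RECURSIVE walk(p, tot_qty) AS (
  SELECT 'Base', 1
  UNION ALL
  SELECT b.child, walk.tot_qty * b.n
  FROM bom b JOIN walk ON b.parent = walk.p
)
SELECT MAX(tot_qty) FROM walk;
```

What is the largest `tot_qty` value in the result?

24

Base: (Base, tot_qty=1).
Iteration 1: components of {Base} -> Plate = 1*2 = 2, Widget = 1*1 = 1.
Iteration 2: components of {Plate,Widget} -> Arm = 2*3 = 6, Bearing = 2*3 = 6.
Iteration 3: components of {Arm,Bearing} -> Bracket = 6*1 = 6, Cap = 6*1 = 6, Cover = 6*4 = 24.
Iteration 4: no further components; recursion stops.
tot_qty values: 1, 2, 1, 6, 6, 24, 6, 6; the maximum is 24.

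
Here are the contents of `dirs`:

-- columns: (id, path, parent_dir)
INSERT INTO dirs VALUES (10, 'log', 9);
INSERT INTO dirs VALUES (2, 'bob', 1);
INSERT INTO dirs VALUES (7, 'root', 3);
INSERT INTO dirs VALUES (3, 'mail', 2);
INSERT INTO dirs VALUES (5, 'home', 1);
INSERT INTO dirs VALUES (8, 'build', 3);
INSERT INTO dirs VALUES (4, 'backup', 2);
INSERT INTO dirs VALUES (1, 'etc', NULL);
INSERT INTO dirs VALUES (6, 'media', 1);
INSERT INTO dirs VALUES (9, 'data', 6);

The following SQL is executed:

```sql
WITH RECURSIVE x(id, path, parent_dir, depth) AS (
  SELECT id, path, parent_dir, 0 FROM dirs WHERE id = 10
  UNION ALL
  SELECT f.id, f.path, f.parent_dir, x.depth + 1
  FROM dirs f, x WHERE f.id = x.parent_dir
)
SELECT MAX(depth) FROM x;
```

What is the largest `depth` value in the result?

Base: id=10 (log), parent_dir=9, depth 0.
Iteration 1: join on id=9 -> data (id 9, parent_dir=6, depth 1).
Iteration 2: join on id=6 -> media (id 6, parent_dir=1, depth 2).
Iteration 3: join on id=1 -> etc (id 1, parent_dir=NULL, depth 3).
Iteration 4: parent_dir is NULL; no match; recursion stops.
depth values: 0, 1, 2, 3; the maximum is 3.

3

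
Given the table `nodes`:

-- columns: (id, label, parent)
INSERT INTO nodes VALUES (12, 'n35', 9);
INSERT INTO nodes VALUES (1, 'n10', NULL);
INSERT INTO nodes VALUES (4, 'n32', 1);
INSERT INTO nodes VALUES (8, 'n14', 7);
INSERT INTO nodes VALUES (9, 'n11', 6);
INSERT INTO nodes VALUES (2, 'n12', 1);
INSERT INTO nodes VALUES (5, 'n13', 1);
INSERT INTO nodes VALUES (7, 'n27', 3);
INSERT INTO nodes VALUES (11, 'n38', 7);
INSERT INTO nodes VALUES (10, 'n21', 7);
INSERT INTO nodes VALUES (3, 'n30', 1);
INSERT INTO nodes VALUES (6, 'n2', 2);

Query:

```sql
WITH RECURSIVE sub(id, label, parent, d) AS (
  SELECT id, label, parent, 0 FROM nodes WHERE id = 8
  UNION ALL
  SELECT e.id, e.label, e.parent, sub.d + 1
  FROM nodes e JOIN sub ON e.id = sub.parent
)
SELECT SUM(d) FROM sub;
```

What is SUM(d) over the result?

6

Base: id=8 (n14), parent=7, d 0.
Iteration 1: join on id=7 -> n27 (id 7, parent=3, d 1).
Iteration 2: join on id=3 -> n30 (id 3, parent=1, d 2).
Iteration 3: join on id=1 -> n10 (id 1, parent=NULL, d 3).
Iteration 4: parent is NULL; no match; recursion stops.
SUM(d) = 0 + 1 + 2 + 3 = 6.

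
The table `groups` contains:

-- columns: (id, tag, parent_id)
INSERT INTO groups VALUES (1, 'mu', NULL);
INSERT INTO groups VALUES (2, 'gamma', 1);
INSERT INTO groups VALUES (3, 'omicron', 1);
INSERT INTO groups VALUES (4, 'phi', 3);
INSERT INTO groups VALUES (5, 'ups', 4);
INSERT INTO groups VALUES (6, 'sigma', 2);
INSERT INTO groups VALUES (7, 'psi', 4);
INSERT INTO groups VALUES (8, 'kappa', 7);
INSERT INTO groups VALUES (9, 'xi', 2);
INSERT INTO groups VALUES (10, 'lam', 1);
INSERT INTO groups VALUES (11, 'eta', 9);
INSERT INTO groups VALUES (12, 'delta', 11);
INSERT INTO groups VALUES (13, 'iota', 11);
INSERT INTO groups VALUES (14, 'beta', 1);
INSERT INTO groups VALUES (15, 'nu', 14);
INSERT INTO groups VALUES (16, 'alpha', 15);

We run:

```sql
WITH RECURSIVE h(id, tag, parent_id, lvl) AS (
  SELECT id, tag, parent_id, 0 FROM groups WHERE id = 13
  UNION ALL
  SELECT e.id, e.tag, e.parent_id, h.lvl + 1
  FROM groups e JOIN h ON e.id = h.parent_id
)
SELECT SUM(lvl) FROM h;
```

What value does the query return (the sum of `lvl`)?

10

Base: id=13 (iota), parent_id=11, lvl 0.
Iteration 1: join on id=11 -> eta (id 11, parent_id=9, lvl 1).
Iteration 2: join on id=9 -> xi (id 9, parent_id=2, lvl 2).
Iteration 3: join on id=2 -> gamma (id 2, parent_id=1, lvl 3).
Iteration 4: join on id=1 -> mu (id 1, parent_id=NULL, lvl 4).
Iteration 5: parent_id is NULL; no match; recursion stops.
SUM(lvl) = 0 + 1 + 2 + 3 + 4 = 10.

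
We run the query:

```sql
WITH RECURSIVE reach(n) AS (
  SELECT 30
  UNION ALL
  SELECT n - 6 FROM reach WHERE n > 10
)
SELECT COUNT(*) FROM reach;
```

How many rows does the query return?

5

Base: n=30.
Iteration 1: 30 > 10 holds -> n = 30 - 6 = 24.
Iteration 2: 24 > 10 holds -> n = 24 - 6 = 18.
Iteration 3: 18 > 10 holds -> n = 18 - 6 = 12.
Iteration 4: 12 > 10 holds -> n = 12 - 6 = 6.
Iteration 5: 6 > 10 fails; recursion stops.
Total rows emitted: 5.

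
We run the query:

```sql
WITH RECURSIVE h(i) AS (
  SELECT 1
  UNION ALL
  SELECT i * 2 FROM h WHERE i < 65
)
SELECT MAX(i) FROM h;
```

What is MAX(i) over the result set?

Base: i=1.
Iteration 1: 1 < 65 holds -> i = 1 * 2 = 2.
Iteration 2: 2 < 65 holds -> i = 2 * 2 = 4.
Iteration 3: 4 < 65 holds -> i = 4 * 2 = 8.
Iteration 4: 8 < 65 holds -> i = 8 * 2 = 16.
Iteration 5: 16 < 65 holds -> i = 16 * 2 = 32.
Iteration 6: 32 < 65 holds -> i = 32 * 2 = 64.
Iteration 7: 64 < 65 holds -> i = 64 * 2 = 128.
Iteration 8: 128 < 65 fails; recursion stops.
i values: 1, 2, 4, 8, 16, 32, 64, 128; the maximum is 128.

128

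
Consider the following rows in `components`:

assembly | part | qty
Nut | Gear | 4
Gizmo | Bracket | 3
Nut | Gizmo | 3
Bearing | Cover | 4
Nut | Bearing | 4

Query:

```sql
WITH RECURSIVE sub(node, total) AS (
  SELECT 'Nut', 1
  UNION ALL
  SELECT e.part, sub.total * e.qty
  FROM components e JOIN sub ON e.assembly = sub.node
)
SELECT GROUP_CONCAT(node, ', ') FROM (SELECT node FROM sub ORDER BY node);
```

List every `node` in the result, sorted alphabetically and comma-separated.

Bearing, Bracket, Cover, Gear, Gizmo, Nut

Base: (Nut, total=1).
Iteration 1: components of {Nut} -> Bearing = 1*4 = 4, Gear = 1*4 = 4, Gizmo = 1*3 = 3.
Iteration 2: components of {Bearing,Gear,Gizmo} -> Bracket = 3*3 = 9, Cover = 4*4 = 16.
Iteration 3: no further components; recursion stops.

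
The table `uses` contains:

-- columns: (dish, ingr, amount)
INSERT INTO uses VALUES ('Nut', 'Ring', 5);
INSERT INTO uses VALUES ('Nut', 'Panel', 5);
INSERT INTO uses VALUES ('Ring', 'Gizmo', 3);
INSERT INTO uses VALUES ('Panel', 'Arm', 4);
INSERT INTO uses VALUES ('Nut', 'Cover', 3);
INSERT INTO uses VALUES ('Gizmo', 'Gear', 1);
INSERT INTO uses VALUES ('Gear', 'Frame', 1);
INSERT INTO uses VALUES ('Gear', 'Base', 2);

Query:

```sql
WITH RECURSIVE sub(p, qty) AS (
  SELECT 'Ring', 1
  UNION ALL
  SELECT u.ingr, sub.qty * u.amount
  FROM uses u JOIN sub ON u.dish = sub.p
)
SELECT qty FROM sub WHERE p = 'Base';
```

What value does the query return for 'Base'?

6

Base: (Ring, qty=1).
Iteration 1: components of {Ring} -> Gizmo = 1*3 = 3.
Iteration 2: components of {Gizmo} -> Gear = 3*1 = 3.
Iteration 3: components of {Gear} -> Base = 3*2 = 6, Frame = 3*1 = 3.
Iteration 4: no further components; recursion stops.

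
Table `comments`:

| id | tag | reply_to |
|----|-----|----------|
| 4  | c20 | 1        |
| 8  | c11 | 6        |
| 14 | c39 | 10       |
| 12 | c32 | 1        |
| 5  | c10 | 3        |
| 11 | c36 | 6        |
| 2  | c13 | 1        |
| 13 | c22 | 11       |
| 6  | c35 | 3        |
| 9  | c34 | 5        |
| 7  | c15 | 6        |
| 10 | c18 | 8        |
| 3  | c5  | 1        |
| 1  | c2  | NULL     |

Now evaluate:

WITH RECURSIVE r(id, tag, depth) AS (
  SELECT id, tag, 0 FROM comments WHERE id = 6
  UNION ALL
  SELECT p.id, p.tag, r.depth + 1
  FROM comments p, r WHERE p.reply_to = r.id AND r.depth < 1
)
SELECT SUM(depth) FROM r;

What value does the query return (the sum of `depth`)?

3

Base: id=6 (c35) at depth 0.
Iteration 1: rows with reply_to in {6} -> c15 (id 7, depth 1), c11 (id 8, depth 1), c36 (id 11, depth 1).
Iteration 2: depth < 1 fails for all current rows; recursion stops.
SUM(depth) = 0 + 1 + 1 + 1 = 3.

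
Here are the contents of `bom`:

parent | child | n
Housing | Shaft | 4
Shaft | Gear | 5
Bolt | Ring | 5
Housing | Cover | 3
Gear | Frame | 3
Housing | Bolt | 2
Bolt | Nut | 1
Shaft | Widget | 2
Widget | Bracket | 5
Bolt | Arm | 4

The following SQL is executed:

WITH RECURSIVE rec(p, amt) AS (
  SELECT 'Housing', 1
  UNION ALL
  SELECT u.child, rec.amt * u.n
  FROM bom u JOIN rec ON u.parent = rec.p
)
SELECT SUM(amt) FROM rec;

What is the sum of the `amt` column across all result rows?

Base: (Housing, amt=1).
Iteration 1: components of {Housing} -> Bolt = 1*2 = 2, Cover = 1*3 = 3, Shaft = 1*4 = 4.
Iteration 2: components of {Bolt,Cover,Shaft} -> Arm = 2*4 = 8, Gear = 4*5 = 20, Nut = 2*1 = 2, Ring = 2*5 = 10, Widget = 4*2 = 8.
Iteration 3: components of {Arm,Gear,Nut,Ring,Widget} -> Bracket = 8*5 = 40, Frame = 20*3 = 60.
Iteration 4: no further components; recursion stops.
SUM(amt) = 1 + 3 + 4 + 2 + 8 + 20 + 2 + 8 + 10 + 40 + 60 = 158.

158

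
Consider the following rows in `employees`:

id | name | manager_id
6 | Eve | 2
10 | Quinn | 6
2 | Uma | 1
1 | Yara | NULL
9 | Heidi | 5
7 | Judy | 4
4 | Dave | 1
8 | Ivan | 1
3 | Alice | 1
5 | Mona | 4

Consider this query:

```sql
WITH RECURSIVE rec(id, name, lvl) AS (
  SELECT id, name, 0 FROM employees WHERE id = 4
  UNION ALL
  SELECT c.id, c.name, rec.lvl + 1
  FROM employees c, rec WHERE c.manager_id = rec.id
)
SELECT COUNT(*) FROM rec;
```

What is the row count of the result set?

Base: id=4 (Dave) at lvl 0.
Iteration 1: rows with manager_id in {4} -> Mona (id 5, lvl 1), Judy (id 7, lvl 1).
Iteration 2: rows with manager_id in {5,7} -> Heidi (id 9, lvl 2).
Iteration 3: no rows with manager_id in {9}; recursion stops.
Total rows emitted: 4.

4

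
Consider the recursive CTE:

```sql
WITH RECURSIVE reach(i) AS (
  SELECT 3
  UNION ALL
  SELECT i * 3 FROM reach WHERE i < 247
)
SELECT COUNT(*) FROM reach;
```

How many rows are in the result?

Base: i=3.
Iteration 1: 3 < 247 holds -> i = 3 * 3 = 9.
Iteration 2: 9 < 247 holds -> i = 9 * 3 = 27.
Iteration 3: 27 < 247 holds -> i = 27 * 3 = 81.
Iteration 4: 81 < 247 holds -> i = 81 * 3 = 243.
Iteration 5: 243 < 247 holds -> i = 243 * 3 = 729.
Iteration 6: 729 < 247 fails; recursion stops.
Total rows emitted: 6.

6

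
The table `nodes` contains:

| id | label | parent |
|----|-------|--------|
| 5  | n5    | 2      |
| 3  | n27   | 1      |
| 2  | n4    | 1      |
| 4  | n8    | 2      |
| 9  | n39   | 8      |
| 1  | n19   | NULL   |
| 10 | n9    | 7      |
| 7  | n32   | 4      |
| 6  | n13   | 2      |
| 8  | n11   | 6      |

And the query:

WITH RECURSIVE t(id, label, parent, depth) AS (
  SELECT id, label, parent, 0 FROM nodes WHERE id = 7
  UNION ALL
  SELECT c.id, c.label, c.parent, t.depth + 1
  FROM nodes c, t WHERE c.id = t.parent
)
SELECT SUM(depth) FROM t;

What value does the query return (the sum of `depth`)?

6

Base: id=7 (n32), parent=4, depth 0.
Iteration 1: join on id=4 -> n8 (id 4, parent=2, depth 1).
Iteration 2: join on id=2 -> n4 (id 2, parent=1, depth 2).
Iteration 3: join on id=1 -> n19 (id 1, parent=NULL, depth 3).
Iteration 4: parent is NULL; no match; recursion stops.
SUM(depth) = 0 + 1 + 2 + 3 = 6.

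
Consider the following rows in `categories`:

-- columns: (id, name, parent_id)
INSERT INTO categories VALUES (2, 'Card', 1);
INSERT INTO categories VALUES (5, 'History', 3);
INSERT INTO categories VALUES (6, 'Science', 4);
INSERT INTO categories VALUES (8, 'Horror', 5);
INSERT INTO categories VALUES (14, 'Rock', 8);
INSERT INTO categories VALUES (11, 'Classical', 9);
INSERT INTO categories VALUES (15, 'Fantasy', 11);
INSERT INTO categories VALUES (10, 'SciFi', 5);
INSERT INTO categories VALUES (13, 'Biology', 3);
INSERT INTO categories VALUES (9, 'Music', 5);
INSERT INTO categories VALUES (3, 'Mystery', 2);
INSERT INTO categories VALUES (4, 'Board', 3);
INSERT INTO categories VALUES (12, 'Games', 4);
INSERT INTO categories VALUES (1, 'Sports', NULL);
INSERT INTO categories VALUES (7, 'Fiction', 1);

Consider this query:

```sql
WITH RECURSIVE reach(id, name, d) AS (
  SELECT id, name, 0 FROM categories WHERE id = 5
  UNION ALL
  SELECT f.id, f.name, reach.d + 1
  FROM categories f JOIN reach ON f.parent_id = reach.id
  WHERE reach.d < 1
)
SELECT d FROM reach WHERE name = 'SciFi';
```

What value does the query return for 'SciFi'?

Base: id=5 (History) at d 0.
Iteration 1: rows with parent_id in {5} -> Horror (id 8, d 1), Music (id 9, d 1), SciFi (id 10, d 1).
Iteration 2: d < 1 fails for all current rows; recursion stops.

1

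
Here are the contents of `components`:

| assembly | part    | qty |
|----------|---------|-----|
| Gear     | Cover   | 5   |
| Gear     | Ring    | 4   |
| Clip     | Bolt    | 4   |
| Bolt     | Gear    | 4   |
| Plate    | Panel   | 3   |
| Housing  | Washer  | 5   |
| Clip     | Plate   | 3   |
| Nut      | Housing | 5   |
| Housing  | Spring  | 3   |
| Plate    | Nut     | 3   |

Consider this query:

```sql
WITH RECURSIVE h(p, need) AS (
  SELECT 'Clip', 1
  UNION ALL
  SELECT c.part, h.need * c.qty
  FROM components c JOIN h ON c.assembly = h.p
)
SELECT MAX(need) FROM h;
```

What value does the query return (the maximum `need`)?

Base: (Clip, need=1).
Iteration 1: components of {Clip} -> Bolt = 1*4 = 4, Plate = 1*3 = 3.
Iteration 2: components of {Bolt,Plate} -> Gear = 4*4 = 16, Nut = 3*3 = 9, Panel = 3*3 = 9.
Iteration 3: components of {Gear,Nut,Panel} -> Cover = 16*5 = 80, Housing = 9*5 = 45, Ring = 16*4 = 64.
Iteration 4: components of {Cover,Housing,Ring} -> Spring = 45*3 = 135, Washer = 45*5 = 225.
Iteration 5: no further components; recursion stops.
need values: 1, 4, 3, 16, 9, 9, 80, 64, 45, 135, 225; the maximum is 225.

225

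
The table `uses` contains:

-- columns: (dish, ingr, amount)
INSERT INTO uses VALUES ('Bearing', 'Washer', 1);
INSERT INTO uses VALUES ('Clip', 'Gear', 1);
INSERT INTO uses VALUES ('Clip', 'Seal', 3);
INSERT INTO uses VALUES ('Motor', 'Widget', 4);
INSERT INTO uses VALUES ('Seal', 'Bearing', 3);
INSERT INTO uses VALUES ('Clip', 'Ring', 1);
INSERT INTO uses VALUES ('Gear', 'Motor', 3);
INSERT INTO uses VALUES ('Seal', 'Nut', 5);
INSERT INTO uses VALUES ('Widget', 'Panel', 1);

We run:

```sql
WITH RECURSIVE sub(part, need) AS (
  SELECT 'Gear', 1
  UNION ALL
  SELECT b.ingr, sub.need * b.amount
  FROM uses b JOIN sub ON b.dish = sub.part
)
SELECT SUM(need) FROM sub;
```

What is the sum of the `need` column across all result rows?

28

Base: (Gear, need=1).
Iteration 1: components of {Gear} -> Motor = 1*3 = 3.
Iteration 2: components of {Motor} -> Widget = 3*4 = 12.
Iteration 3: components of {Widget} -> Panel = 12*1 = 12.
Iteration 4: no further components; recursion stops.
SUM(need) = 1 + 3 + 12 + 12 = 28.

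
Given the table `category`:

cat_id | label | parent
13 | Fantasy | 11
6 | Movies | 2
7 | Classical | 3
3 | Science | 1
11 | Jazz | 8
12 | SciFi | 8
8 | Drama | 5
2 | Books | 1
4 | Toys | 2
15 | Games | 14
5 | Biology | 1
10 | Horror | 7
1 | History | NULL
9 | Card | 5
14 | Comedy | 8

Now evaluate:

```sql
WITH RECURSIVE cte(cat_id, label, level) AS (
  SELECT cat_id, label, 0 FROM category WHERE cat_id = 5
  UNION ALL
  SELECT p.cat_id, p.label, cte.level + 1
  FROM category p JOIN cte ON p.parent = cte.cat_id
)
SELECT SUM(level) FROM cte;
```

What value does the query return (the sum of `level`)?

14

Base: cat_id=5 (Biology) at level 0.
Iteration 1: rows with parent in {5} -> Drama (id 8, level 1), Card (id 9, level 1).
Iteration 2: rows with parent in {8,9} -> Jazz (id 11, level 2), SciFi (id 12, level 2), Comedy (id 14, level 2).
Iteration 3: rows with parent in {11,12,14} -> Fantasy (id 13, level 3), Games (id 15, level 3).
Iteration 4: no rows with parent in {13,15}; recursion stops.
SUM(level) = 0 + 1 + 1 + 2 + 2 + 2 + 3 + 3 = 14.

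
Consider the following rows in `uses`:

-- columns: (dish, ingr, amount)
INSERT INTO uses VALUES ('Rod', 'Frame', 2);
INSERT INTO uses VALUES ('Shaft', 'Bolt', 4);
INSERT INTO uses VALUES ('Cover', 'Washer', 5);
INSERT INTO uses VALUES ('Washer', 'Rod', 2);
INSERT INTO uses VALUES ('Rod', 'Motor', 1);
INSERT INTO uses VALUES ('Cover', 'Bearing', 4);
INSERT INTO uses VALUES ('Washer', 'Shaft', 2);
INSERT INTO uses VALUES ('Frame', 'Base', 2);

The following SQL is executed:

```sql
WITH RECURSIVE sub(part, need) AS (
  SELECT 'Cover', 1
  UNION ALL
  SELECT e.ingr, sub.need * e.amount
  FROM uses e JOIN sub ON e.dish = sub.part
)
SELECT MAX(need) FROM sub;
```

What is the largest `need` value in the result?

Base: (Cover, need=1).
Iteration 1: components of {Cover} -> Bearing = 1*4 = 4, Washer = 1*5 = 5.
Iteration 2: components of {Bearing,Washer} -> Rod = 5*2 = 10, Shaft = 5*2 = 10.
Iteration 3: components of {Rod,Shaft} -> Bolt = 10*4 = 40, Frame = 10*2 = 20, Motor = 10*1 = 10.
Iteration 4: components of {Bolt,Frame,Motor} -> Base = 20*2 = 40.
Iteration 5: no further components; recursion stops.
need values: 1, 5, 4, 10, 10, 40, 20, 10, 40; the maximum is 40.

40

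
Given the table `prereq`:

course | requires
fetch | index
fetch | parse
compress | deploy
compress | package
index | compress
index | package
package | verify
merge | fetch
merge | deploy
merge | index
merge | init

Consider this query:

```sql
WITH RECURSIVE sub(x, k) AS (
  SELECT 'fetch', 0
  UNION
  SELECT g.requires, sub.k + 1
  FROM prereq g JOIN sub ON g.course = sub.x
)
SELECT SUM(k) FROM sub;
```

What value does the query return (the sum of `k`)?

19

Base: (fetch, k=0).
Iteration 1: edges from {fetch} -> (index, k=1), (parse, k=1).
Iteration 2: edges from {index,parse} -> (compress, k=2), (package, k=2).
Iteration 3: edges from {compress,package} -> (deploy, k=3), (package, k=3), (verify, k=3).
Iteration 4: edges from {deploy,package,verify} -> (verify, k=4).
Iteration 5: no outgoing edges from {verify}; recursion stops.
SUM(k) = 0 + 1 + 1 + 2 + 2 + 3 + 3 + 3 + 4 = 19.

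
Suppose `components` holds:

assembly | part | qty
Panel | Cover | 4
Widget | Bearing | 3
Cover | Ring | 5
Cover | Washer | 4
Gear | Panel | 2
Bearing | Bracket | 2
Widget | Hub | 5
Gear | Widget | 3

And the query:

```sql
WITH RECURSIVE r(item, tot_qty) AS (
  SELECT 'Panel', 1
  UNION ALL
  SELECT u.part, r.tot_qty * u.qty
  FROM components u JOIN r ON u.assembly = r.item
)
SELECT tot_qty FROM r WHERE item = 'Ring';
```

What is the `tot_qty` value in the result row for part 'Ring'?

Base: (Panel, tot_qty=1).
Iteration 1: components of {Panel} -> Cover = 1*4 = 4.
Iteration 2: components of {Cover} -> Ring = 4*5 = 20, Washer = 4*4 = 16.
Iteration 3: no further components; recursion stops.

20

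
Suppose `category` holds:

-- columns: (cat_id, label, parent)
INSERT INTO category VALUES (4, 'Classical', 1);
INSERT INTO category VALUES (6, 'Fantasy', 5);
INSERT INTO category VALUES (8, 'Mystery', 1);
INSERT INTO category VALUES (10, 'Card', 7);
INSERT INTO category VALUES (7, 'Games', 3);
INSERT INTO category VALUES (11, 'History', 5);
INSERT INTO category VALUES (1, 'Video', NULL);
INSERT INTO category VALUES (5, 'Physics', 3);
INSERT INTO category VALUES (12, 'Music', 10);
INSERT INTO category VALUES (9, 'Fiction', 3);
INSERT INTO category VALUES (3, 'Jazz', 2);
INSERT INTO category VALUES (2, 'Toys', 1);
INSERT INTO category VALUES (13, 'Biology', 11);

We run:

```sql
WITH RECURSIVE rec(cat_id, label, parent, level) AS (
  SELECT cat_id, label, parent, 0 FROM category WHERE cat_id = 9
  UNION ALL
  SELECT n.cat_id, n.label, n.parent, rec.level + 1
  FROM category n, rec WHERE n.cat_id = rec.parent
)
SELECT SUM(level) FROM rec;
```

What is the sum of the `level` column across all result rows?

Base: cat_id=9 (Fiction), parent=3, level 0.
Iteration 1: join on cat_id=3 -> Jazz (id 3, parent=2, level 1).
Iteration 2: join on cat_id=2 -> Toys (id 2, parent=1, level 2).
Iteration 3: join on cat_id=1 -> Video (id 1, parent=NULL, level 3).
Iteration 4: parent is NULL; no match; recursion stops.
SUM(level) = 0 + 1 + 2 + 3 = 6.

6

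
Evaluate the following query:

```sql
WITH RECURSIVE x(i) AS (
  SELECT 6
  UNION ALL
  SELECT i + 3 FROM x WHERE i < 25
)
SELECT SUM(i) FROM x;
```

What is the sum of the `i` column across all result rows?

Base: i=6.
Iteration 1: 6 < 25 holds -> i = 6 + 3 = 9.
Iteration 2: 9 < 25 holds -> i = 9 + 3 = 12.
Iteration 3: 12 < 25 holds -> i = 12 + 3 = 15.
Iteration 4: 15 < 25 holds -> i = 15 + 3 = 18.
Iteration 5: 18 < 25 holds -> i = 18 + 3 = 21.
Iteration 6: 21 < 25 holds -> i = 21 + 3 = 24.
Iteration 7: 24 < 25 holds -> i = 24 + 3 = 27.
Iteration 8: 27 < 25 fails; recursion stops.
SUM(i) = 6 + 9 + 12 + 15 + 18 + 21 + 24 + 27 = 132.

132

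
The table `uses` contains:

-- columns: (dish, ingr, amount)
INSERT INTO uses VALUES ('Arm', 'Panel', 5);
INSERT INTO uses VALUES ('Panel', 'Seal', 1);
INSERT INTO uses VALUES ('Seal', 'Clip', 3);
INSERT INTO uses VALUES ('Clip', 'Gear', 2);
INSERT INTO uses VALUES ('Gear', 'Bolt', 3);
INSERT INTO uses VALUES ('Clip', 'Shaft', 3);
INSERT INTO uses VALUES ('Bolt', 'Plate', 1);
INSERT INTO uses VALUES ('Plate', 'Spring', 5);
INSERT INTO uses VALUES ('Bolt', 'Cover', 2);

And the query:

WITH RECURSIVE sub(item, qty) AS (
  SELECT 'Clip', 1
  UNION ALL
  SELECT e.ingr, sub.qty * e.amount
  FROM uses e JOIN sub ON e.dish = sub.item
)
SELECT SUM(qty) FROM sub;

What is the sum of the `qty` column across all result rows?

60

Base: (Clip, qty=1).
Iteration 1: components of {Clip} -> Gear = 1*2 = 2, Shaft = 1*3 = 3.
Iteration 2: components of {Gear,Shaft} -> Bolt = 2*3 = 6.
Iteration 3: components of {Bolt} -> Cover = 6*2 = 12, Plate = 6*1 = 6.
Iteration 4: components of {Cover,Plate} -> Spring = 6*5 = 30.
Iteration 5: no further components; recursion stops.
SUM(qty) = 1 + 2 + 3 + 6 + 6 + 12 + 30 = 60.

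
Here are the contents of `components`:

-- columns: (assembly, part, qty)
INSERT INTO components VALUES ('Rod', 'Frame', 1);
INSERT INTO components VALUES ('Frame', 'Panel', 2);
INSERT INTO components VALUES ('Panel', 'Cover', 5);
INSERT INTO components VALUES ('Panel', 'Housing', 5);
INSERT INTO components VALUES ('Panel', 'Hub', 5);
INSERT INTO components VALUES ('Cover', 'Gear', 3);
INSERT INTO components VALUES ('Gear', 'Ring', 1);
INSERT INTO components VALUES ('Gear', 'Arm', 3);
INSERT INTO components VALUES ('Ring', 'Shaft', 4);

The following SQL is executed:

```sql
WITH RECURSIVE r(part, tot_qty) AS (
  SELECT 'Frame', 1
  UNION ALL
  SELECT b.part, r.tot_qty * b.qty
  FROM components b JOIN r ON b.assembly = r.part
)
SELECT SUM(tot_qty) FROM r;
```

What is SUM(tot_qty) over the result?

303

Base: (Frame, tot_qty=1).
Iteration 1: components of {Frame} -> Panel = 1*2 = 2.
Iteration 2: components of {Panel} -> Cover = 2*5 = 10, Housing = 2*5 = 10, Hub = 2*5 = 10.
Iteration 3: components of {Cover,Housing,Hub} -> Gear = 10*3 = 30.
Iteration 4: components of {Gear} -> Arm = 30*3 = 90, Ring = 30*1 = 30.
Iteration 5: components of {Arm,Ring} -> Shaft = 30*4 = 120.
Iteration 6: no further components; recursion stops.
SUM(tot_qty) = 1 + 2 + 10 + 10 + 10 + 30 + 30 + 90 + 120 = 303.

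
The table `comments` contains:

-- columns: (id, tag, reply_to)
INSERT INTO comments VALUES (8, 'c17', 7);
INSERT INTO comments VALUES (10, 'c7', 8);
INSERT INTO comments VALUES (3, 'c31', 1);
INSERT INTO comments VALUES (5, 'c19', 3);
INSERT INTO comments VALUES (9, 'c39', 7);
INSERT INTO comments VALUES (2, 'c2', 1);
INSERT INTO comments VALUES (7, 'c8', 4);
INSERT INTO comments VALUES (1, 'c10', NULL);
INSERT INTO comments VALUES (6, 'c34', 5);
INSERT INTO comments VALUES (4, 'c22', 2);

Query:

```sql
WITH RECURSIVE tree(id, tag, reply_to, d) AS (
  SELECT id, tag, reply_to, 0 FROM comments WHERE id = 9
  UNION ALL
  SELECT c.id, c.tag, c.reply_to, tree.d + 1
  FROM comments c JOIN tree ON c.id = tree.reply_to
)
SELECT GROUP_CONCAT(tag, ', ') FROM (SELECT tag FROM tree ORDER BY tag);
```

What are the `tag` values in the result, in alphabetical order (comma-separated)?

Base: id=9 (c39), reply_to=7, d 0.
Iteration 1: join on id=7 -> c8 (id 7, reply_to=4, d 1).
Iteration 2: join on id=4 -> c22 (id 4, reply_to=2, d 2).
Iteration 3: join on id=2 -> c2 (id 2, reply_to=1, d 3).
Iteration 4: join on id=1 -> c10 (id 1, reply_to=NULL, d 4).
Iteration 5: reply_to is NULL; no match; recursion stops.

c10, c2, c22, c39, c8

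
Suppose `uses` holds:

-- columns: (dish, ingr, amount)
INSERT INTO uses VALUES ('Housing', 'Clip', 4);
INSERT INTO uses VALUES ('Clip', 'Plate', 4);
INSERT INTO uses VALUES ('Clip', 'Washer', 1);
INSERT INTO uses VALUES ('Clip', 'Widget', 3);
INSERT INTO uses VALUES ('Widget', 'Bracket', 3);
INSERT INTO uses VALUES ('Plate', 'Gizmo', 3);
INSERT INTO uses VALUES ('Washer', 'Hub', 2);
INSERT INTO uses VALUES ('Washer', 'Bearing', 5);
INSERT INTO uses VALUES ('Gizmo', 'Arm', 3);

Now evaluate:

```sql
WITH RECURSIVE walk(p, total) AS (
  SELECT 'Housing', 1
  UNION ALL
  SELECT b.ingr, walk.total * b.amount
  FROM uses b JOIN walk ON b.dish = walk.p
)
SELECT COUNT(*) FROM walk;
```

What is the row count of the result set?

10

Base: (Housing, total=1).
Iteration 1: components of {Housing} -> Clip = 1*4 = 4.
Iteration 2: components of {Clip} -> Plate = 4*4 = 16, Washer = 4*1 = 4, Widget = 4*3 = 12.
Iteration 3: components of {Plate,Washer,Widget} -> Bearing = 4*5 = 20, Bracket = 12*3 = 36, Gizmo = 16*3 = 48, Hub = 4*2 = 8.
Iteration 4: components of {Bearing,Bracket,Gizmo,Hub} -> Arm = 48*3 = 144.
Iteration 5: no further components; recursion stops.
Total rows emitted: 10.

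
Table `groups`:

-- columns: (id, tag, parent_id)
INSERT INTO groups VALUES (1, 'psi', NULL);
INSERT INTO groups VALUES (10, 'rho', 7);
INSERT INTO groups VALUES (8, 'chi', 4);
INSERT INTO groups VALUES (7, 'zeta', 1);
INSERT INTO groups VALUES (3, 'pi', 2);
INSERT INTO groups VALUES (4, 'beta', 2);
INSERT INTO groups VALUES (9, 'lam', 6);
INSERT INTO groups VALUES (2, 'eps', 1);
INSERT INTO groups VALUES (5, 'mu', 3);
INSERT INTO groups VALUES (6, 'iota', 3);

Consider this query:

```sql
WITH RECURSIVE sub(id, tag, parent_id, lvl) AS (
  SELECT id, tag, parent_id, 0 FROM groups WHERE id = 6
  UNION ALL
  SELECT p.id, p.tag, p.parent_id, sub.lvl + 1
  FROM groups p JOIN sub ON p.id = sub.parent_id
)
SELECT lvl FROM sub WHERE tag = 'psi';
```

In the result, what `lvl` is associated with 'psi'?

3

Base: id=6 (iota), parent_id=3, lvl 0.
Iteration 1: join on id=3 -> pi (id 3, parent_id=2, lvl 1).
Iteration 2: join on id=2 -> eps (id 2, parent_id=1, lvl 2).
Iteration 3: join on id=1 -> psi (id 1, parent_id=NULL, lvl 3).
Iteration 4: parent_id is NULL; no match; recursion stops.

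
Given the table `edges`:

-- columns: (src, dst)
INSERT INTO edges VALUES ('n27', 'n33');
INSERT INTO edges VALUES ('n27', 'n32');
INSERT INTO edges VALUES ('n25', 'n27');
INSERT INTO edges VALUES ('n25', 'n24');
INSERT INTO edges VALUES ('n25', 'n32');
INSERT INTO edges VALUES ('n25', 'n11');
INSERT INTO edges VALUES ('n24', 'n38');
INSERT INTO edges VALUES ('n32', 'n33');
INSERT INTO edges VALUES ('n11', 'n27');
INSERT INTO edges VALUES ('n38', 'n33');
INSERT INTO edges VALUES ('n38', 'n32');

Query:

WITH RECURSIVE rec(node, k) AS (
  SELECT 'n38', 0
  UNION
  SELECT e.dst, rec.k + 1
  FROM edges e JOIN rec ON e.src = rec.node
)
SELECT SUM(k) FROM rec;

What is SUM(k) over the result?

Base: (n38, k=0).
Iteration 1: edges from {n38} -> (n32, k=1), (n33, k=1).
Iteration 2: edges from {n32,n33} -> (n33, k=2).
Iteration 3: no outgoing edges from {n33}; recursion stops.
SUM(k) = 0 + 1 + 1 + 2 = 4.

4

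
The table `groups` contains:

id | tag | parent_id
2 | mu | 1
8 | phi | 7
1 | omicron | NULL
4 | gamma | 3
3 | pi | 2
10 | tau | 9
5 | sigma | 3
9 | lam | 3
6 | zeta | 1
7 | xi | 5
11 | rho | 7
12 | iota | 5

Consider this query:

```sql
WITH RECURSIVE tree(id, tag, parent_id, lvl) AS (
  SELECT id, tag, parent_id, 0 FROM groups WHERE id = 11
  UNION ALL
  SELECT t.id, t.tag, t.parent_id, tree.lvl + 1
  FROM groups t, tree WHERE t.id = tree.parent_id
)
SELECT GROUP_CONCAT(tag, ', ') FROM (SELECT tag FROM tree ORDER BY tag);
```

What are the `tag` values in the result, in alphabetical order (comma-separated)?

mu, omicron, pi, rho, sigma, xi

Base: id=11 (rho), parent_id=7, lvl 0.
Iteration 1: join on id=7 -> xi (id 7, parent_id=5, lvl 1).
Iteration 2: join on id=5 -> sigma (id 5, parent_id=3, lvl 2).
Iteration 3: join on id=3 -> pi (id 3, parent_id=2, lvl 3).
Iteration 4: join on id=2 -> mu (id 2, parent_id=1, lvl 4).
Iteration 5: join on id=1 -> omicron (id 1, parent_id=NULL, lvl 5).
Iteration 6: parent_id is NULL; no match; recursion stops.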